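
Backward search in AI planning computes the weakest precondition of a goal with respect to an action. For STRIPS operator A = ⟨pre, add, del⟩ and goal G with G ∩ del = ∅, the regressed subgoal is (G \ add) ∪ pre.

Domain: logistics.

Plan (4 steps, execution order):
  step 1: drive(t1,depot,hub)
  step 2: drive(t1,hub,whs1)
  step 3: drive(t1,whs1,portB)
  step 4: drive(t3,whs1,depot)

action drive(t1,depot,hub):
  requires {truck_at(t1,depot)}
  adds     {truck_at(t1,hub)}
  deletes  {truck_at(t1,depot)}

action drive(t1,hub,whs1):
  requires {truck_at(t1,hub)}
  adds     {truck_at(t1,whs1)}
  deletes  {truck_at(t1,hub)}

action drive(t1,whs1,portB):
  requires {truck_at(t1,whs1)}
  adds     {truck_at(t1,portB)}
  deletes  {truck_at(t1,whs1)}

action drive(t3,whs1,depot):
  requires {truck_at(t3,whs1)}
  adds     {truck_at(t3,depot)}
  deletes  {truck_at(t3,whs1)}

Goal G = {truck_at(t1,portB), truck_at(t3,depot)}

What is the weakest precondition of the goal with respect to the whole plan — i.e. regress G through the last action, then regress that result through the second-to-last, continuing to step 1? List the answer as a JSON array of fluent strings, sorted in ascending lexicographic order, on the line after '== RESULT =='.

Regress step by step:
  through step 4 (drive(t3,whs1,depot)): drop {truck_at(t3,depot)}, keep {truck_at(t1,portB)}, require {truck_at(t3,whs1)}
    → {truck_at(t1,portB), truck_at(t3,whs1)}
  through step 3 (drive(t1,whs1,portB)): drop {truck_at(t1,portB)}, keep {truck_at(t3,whs1)}, require {truck_at(t1,whs1)}
    → {truck_at(t1,whs1), truck_at(t3,whs1)}
  through step 2 (drive(t1,hub,whs1)): drop {truck_at(t1,whs1)}, keep {truck_at(t3,whs1)}, require {truck_at(t1,hub)}
    → {truck_at(t1,hub), truck_at(t3,whs1)}
  through step 1 (drive(t1,depot,hub)): drop {truck_at(t1,hub)}, keep {truck_at(t3,whs1)}, require {truck_at(t1,depot)}
    → {truck_at(t1,depot), truck_at(t3,whs1)}

== RESULT ==
["truck_at(t1,depot)", "truck_at(t3,whs1)"]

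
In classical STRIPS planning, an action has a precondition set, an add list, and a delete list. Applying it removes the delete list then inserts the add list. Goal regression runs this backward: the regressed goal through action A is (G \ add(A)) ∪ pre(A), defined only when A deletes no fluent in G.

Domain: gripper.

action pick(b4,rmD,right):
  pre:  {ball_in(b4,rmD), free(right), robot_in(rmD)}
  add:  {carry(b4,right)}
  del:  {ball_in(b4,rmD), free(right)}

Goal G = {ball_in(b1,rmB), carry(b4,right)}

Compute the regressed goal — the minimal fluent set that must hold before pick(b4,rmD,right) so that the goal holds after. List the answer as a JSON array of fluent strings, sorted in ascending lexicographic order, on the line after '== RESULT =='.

Regress:
  G ∩ del = {}  (empty — regression defined)
  G \ add = {ball_in(b1,rmB), carry(b4,right)} \ {carry(b4,right)} = {ball_in(b1,rmB)}
  ∪ pre   = {ball_in(b1,rmB)} ∪ {ball_in(b4,rmD), free(right), robot_in(rmD)}
          = {ball_in(b1,rmB), ball_in(b4,rmD), free(right), robot_in(rmD)}

== RESULT ==
["ball_in(b1,rmB)", "ball_in(b4,rmD)", "free(right)", "robot_in(rmD)"]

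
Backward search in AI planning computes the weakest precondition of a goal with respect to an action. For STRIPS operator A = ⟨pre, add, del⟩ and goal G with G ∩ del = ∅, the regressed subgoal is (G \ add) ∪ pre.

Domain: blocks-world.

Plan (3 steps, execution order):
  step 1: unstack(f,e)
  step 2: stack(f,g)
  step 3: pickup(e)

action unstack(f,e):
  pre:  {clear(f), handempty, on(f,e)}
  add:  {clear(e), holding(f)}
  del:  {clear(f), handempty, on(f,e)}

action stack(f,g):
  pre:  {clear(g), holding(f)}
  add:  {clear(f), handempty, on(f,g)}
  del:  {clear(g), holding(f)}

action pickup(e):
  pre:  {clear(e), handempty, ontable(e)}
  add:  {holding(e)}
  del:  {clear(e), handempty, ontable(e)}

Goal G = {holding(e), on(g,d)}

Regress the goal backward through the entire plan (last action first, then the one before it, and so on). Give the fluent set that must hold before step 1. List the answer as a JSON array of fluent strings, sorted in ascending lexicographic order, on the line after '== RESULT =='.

Work backward from the goal:
  through step 3 (pickup(e)): drop {holding(e)}, keep {on(g,d)}, require {clear(e), handempty, ontable(e)}
    → {clear(e), handempty, on(g,d), ontable(e)}
  through step 2 (stack(f,g)): drop {handempty}, keep {clear(e), on(g,d), ontable(e)}, require {clear(g), holding(f)}
    → {clear(e), clear(g), holding(f), on(g,d), ontable(e)}
  through step 1 (unstack(f,e)): drop {clear(e), holding(f)}, keep {clear(g), on(g,d), ontable(e)}, require {clear(f), handempty, on(f,e)}
    → {clear(f), clear(g), handempty, on(f,e), on(g,d), ontable(e)}

== RESULT ==
["clear(f)", "clear(g)", "handempty", "on(f,e)", "on(g,d)", "ontable(e)"]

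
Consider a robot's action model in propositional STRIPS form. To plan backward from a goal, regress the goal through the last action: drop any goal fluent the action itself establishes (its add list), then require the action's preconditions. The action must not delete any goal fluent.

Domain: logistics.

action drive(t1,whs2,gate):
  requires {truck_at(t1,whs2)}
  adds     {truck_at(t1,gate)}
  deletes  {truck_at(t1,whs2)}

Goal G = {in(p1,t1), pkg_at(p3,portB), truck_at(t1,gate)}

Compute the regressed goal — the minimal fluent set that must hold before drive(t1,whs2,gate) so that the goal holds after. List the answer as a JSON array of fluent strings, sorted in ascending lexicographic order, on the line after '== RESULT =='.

Regress:
  G ∩ del = {}  (empty — regression defined)
  G \ add = {in(p1,t1), pkg_at(p3,portB), truck_at(t1,gate)} \ {truck_at(t1,gate)} = {in(p1,t1), pkg_at(p3,portB)}
  ∪ pre   = {in(p1,t1), pkg_at(p3,portB)} ∪ {truck_at(t1,whs2)}
          = {in(p1,t1), pkg_at(p3,portB), truck_at(t1,whs2)}

== RESULT ==
["in(p1,t1)", "pkg_at(p3,portB)", "truck_at(t1,whs2)"]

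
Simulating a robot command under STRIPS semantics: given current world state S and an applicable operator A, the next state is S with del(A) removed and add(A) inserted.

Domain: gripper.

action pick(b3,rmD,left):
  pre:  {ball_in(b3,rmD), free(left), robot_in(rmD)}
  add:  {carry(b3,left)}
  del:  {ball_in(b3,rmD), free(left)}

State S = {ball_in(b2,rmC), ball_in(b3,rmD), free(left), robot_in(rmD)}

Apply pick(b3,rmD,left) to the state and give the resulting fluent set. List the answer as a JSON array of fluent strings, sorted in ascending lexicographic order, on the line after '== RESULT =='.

Compute (S \ del) ∪ add:
  pre ⊆ S: {ball_in(b3,rmD), free(left), robot_in(rmD)} ⊆ S  — applicable
  S \ del = {ball_in(b2,rmC), robot_in(rmD)}
  ∪ add   = {ball_in(b2,rmC), carry(b3,left), robot_in(rmD)}

== RESULT ==
["ball_in(b2,rmC)", "carry(b3,left)", "robot_in(rmD)"]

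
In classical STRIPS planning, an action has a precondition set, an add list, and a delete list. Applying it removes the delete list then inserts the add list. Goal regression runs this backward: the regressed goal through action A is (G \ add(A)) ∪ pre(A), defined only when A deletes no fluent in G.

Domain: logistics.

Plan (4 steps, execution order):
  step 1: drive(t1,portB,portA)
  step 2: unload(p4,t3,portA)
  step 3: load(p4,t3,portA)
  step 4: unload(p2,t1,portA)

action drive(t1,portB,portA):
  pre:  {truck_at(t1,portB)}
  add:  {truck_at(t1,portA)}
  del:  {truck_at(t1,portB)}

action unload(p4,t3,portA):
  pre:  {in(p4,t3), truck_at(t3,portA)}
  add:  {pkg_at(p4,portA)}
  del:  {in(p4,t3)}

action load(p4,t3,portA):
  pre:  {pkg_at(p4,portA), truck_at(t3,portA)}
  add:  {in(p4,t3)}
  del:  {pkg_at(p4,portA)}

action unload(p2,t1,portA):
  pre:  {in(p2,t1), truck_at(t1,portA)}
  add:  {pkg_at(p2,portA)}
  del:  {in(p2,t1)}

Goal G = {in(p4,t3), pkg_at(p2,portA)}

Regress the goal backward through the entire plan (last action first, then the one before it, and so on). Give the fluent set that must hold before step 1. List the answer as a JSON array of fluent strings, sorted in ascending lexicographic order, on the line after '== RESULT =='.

Work backward from the goal:
  through step 4 (unload(p2,t1,portA)): drop {pkg_at(p2,portA)}, keep {in(p4,t3)}, require {in(p2,t1), truck_at(t1,portA)}
    → {in(p2,t1), in(p4,t3), truck_at(t1,portA)}
  through step 3 (load(p4,t3,portA)): drop {in(p4,t3)}, keep {in(p2,t1), truck_at(t1,portA)}, require {pkg_at(p4,portA), truck_at(t3,portA)}
    → {in(p2,t1), pkg_at(p4,portA), truck_at(t1,portA), truck_at(t3,portA)}
  through step 2 (unload(p4,t3,portA)): drop {pkg_at(p4,portA)}, keep {in(p2,t1), truck_at(t1,portA), truck_at(t3,portA)}, require {in(p4,t3), truck_at(t3,portA)}
    → {in(p2,t1), in(p4,t3), truck_at(t1,portA), truck_at(t3,portA)}
  through step 1 (drive(t1,portB,portA)): drop {truck_at(t1,portA)}, keep {in(p2,t1), in(p4,t3), truck_at(t3,portA)}, require {truck_at(t1,portB)}
    → {in(p2,t1), in(p4,t3), truck_at(t1,portB), truck_at(t3,portA)}

== RESULT ==
["in(p2,t1)", "in(p4,t3)", "truck_at(t1,portB)", "truck_at(t3,portA)"]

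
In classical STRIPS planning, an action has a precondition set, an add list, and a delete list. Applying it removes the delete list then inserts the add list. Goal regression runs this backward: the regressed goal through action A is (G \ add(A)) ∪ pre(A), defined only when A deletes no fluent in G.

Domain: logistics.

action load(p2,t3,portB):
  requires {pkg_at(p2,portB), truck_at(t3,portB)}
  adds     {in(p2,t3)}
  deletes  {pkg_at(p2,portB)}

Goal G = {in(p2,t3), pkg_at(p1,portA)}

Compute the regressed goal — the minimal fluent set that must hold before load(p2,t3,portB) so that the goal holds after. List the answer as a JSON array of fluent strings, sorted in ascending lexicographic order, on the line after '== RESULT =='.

Regress:
  G ∩ del = {}  (empty — regression defined)
  G \ add = {in(p2,t3), pkg_at(p1,portA)} \ {in(p2,t3)} = {pkg_at(p1,portA)}
  ∪ pre   = {pkg_at(p1,portA)} ∪ {pkg_at(p2,portB), truck_at(t3,portB)}
          = {pkg_at(p1,portA), pkg_at(p2,portB), truck_at(t3,portB)}

== RESULT ==
["pkg_at(p1,portA)", "pkg_at(p2,portB)", "truck_at(t3,portB)"]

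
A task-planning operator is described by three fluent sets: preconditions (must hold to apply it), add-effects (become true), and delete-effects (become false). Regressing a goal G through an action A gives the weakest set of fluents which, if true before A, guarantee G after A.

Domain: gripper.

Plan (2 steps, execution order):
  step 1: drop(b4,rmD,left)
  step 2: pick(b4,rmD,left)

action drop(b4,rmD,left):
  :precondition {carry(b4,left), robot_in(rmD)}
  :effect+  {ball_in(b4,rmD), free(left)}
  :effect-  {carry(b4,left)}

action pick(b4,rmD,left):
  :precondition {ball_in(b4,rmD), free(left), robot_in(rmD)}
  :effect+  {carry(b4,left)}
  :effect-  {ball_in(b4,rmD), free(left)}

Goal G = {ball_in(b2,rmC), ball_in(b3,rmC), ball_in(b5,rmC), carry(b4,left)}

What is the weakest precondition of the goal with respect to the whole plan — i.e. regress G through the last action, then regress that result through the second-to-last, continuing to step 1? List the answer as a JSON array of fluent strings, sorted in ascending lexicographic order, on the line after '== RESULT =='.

Work backward from the goal:
  through step 2 (pick(b4,rmD,left)): drop {carry(b4,left)}, keep {ball_in(b2,rmC), ball_in(b3,rmC), ball_in(b5,rmC)}, require {ball_in(b4,rmD), free(left), robot_in(rmD)}
    → {ball_in(b2,rmC), ball_in(b3,rmC), ball_in(b4,rmD), ball_in(b5,rmC), free(left), robot_in(rmD)}
  through step 1 (drop(b4,rmD,left)): drop {ball_in(b4,rmD), free(left)}, keep {ball_in(b2,rmC), ball_in(b3,rmC), ball_in(b5,rmC), robot_in(rmD)}, require {carry(b4,left), robot_in(rmD)}
    → {ball_in(b2,rmC), ball_in(b3,rmC), ball_in(b5,rmC), carry(b4,left), robot_in(rmD)}

== RESULT ==
["ball_in(b2,rmC)", "ball_in(b3,rmC)", "ball_in(b5,rmC)", "carry(b4,left)", "robot_in(rmD)"]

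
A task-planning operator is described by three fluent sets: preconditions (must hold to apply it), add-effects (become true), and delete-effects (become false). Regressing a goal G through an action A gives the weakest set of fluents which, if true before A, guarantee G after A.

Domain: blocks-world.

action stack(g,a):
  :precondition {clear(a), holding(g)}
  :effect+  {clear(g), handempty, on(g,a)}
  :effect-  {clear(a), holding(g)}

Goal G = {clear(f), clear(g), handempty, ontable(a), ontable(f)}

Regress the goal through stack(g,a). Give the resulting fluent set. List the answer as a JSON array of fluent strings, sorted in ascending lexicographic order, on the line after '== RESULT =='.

Compute (G \ add) ∪ pre:
  G ∩ del = {}  (empty — regression defined)
  G \ add = {clear(f), clear(g), handempty, ontable(a), ontable(f)} \ {clear(g), handempty, on(g,a)} = {clear(f), ontable(a), ontable(f)}
  ∪ pre   = {clear(f), ontable(a), ontable(f)} ∪ {clear(a), holding(g)}
          = {clear(a), clear(f), holding(g), ontable(a), ontable(f)}

== RESULT ==
["clear(a)", "clear(f)", "holding(g)", "ontable(a)", "ontable(f)"]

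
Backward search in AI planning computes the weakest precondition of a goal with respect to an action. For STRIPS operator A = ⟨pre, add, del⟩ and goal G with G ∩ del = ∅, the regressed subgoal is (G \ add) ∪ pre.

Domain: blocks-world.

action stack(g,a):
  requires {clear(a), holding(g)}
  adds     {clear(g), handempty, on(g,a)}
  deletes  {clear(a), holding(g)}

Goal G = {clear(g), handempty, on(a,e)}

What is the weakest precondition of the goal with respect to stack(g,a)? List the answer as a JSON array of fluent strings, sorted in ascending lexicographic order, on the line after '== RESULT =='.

Compute (G \ add) ∪ pre:
  G ∩ del = {}  (empty — regression defined)
  G \ add = {clear(g), handempty, on(a,e)} \ {clear(g), handempty, on(g,a)} = {on(a,e)}
  ∪ pre   = {on(a,e)} ∪ {clear(a), holding(g)}
          = {clear(a), holding(g), on(a,e)}

== RESULT ==
["clear(a)", "holding(g)", "on(a,e)"]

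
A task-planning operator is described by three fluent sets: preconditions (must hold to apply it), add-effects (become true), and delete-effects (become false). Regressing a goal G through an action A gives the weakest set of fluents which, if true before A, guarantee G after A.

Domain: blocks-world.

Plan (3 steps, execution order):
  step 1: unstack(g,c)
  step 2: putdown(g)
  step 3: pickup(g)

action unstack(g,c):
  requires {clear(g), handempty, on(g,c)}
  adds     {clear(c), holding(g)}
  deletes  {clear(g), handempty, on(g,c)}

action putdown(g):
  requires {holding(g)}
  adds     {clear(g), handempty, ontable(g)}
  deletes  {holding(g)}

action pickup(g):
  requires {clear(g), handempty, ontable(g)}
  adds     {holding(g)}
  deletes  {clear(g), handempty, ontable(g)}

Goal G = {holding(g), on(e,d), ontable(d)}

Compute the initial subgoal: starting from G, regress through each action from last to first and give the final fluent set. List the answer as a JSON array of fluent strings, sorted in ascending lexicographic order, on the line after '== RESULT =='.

Regress step by step:
  through step 3 (pickup(g)): drop {holding(g)}, keep {on(e,d), ontable(d)}, require {clear(g), handempty, ontable(g)}
    → {clear(g), handempty, on(e,d), ontable(d), ontable(g)}
  through step 2 (putdown(g)): drop {clear(g), handempty, ontable(g)}, keep {on(e,d), ontable(d)}, require {holding(g)}
    → {holding(g), on(e,d), ontable(d)}
  through step 1 (unstack(g,c)): drop {holding(g)}, keep {on(e,d), ontable(d)}, require {clear(g), handempty, on(g,c)}
    → {clear(g), handempty, on(e,d), on(g,c), ontable(d)}

== RESULT ==
["clear(g)", "handempty", "on(e,d)", "on(g,c)", "ontable(d)"]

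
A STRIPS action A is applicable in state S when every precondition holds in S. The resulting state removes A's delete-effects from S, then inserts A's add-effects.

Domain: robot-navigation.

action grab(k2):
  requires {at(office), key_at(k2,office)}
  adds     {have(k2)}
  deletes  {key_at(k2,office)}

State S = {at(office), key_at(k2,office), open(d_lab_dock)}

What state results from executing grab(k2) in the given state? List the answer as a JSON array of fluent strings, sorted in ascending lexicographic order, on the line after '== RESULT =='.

Compute (S \ del) ∪ add:
  pre ⊆ S: {at(office), key_at(k2,office)} ⊆ S  — applicable
  S \ del = {at(office), open(d_lab_dock)}
  ∪ add   = {at(office), have(k2), open(d_lab_dock)}

== RESULT ==
["at(office)", "have(k2)", "open(d_lab_dock)"]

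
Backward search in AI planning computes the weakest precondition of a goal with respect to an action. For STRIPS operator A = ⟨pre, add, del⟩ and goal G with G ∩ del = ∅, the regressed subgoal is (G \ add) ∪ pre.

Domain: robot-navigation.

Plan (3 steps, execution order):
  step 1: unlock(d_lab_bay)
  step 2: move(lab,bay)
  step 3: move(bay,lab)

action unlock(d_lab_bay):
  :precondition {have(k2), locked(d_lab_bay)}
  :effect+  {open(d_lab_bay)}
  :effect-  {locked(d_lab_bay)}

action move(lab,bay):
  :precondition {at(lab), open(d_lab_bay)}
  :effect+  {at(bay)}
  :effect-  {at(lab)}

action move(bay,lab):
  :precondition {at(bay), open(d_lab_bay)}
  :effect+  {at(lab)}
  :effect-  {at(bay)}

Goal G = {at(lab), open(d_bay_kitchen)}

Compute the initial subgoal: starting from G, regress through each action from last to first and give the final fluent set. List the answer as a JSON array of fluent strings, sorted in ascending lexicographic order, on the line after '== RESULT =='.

Regress step by step:
  through step 3 (move(bay,lab)): drop {at(lab)}, keep {open(d_bay_kitchen)}, require {at(bay), open(d_lab_bay)}
    → {at(bay), open(d_bay_kitchen), open(d_lab_bay)}
  through step 2 (move(lab,bay)): drop {at(bay)}, keep {open(d_bay_kitchen), open(d_lab_bay)}, require {at(lab), open(d_lab_bay)}
    → {at(lab), open(d_bay_kitchen), open(d_lab_bay)}
  through step 1 (unlock(d_lab_bay)): drop {open(d_lab_bay)}, keep {at(lab), open(d_bay_kitchen)}, require {have(k2), locked(d_lab_bay)}
    → {at(lab), have(k2), locked(d_lab_bay), open(d_bay_kitchen)}

== RESULT ==
["at(lab)", "have(k2)", "locked(d_lab_bay)", "open(d_bay_kitchen)"]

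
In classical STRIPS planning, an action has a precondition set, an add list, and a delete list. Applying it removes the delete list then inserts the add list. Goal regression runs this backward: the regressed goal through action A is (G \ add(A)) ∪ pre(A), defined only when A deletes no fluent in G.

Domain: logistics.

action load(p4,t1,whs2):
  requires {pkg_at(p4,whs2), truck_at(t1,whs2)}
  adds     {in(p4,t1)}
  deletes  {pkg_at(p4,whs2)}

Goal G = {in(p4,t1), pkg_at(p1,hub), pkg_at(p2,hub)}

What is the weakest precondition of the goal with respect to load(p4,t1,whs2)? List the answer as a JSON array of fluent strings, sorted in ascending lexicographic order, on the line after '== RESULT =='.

Compute (G \ add) ∪ pre:
  G ∩ del = {}  (empty — regression defined)
  G \ add = {in(p4,t1), pkg_at(p1,hub), pkg_at(p2,hub)} \ {in(p4,t1)} = {pkg_at(p1,hub), pkg_at(p2,hub)}
  ∪ pre   = {pkg_at(p1,hub), pkg_at(p2,hub)} ∪ {pkg_at(p4,whs2), truck_at(t1,whs2)}
          = {pkg_at(p1,hub), pkg_at(p2,hub), pkg_at(p4,whs2), truck_at(t1,whs2)}

== RESULT ==
["pkg_at(p1,hub)", "pkg_at(p2,hub)", "pkg_at(p4,whs2)", "truck_at(t1,whs2)"]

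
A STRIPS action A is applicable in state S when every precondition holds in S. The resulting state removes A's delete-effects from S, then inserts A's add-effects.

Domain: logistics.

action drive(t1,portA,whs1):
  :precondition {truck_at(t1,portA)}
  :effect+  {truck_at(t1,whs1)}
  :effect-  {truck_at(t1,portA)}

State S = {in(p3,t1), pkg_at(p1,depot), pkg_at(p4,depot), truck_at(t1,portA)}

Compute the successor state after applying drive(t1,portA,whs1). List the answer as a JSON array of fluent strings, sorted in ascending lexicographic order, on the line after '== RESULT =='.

Compute (S \ del) ∪ add:
  pre ⊆ S: {truck_at(t1,portA)} ⊆ S  — applicable
  S \ del = {in(p3,t1), pkg_at(p1,depot), pkg_at(p4,depot)}
  ∪ add   = {in(p3,t1), pkg_at(p1,depot), pkg_at(p4,depot), truck_at(t1,whs1)}

== RESULT ==
["in(p3,t1)", "pkg_at(p1,depot)", "pkg_at(p4,depot)", "truck_at(t1,whs1)"]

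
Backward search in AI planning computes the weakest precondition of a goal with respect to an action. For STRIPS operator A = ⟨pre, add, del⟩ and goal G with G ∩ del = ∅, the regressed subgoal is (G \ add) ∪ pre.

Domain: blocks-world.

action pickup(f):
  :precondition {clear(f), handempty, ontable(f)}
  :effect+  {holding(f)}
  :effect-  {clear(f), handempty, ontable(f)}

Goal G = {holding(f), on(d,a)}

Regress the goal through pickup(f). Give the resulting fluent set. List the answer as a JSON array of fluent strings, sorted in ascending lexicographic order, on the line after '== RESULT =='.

Regress:
  G ∩ del = {}  (empty — regression defined)
  G \ add = {holding(f), on(d,a)} \ {holding(f)} = {on(d,a)}
  ∪ pre   = {on(d,a)} ∪ {clear(f), handempty, ontable(f)}
          = {clear(f), handempty, on(d,a), ontable(f)}

== RESULT ==
["clear(f)", "handempty", "on(d,a)", "ontable(f)"]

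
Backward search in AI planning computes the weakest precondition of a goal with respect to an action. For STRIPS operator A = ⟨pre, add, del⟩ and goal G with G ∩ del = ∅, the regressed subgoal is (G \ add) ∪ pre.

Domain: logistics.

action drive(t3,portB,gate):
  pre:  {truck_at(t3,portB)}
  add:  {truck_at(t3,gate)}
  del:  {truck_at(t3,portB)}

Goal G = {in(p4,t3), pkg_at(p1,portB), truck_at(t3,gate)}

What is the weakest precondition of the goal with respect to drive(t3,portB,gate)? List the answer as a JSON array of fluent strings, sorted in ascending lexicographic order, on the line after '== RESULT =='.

Compute (G \ add) ∪ pre:
  G ∩ del = {}  (empty — regression defined)
  G \ add = {in(p4,t3), pkg_at(p1,portB), truck_at(t3,gate)} \ {truck_at(t3,gate)} = {in(p4,t3), pkg_at(p1,portB)}
  ∪ pre   = {in(p4,t3), pkg_at(p1,portB)} ∪ {truck_at(t3,portB)}
          = {in(p4,t3), pkg_at(p1,portB), truck_at(t3,portB)}

== RESULT ==
["in(p4,t3)", "pkg_at(p1,portB)", "truck_at(t3,portB)"]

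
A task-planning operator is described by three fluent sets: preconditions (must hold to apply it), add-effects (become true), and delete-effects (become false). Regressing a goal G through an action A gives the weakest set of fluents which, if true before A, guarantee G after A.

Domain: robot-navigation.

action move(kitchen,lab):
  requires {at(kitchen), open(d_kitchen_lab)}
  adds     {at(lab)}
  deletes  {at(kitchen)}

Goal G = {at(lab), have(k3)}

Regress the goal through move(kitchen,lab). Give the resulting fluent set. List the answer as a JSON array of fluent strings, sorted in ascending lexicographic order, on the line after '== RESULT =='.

Regress:
  G ∩ del = {}  (empty — regression defined)
  G \ add = {at(lab), have(k3)} \ {at(lab)} = {have(k3)}
  ∪ pre   = {have(k3)} ∪ {at(kitchen), open(d_kitchen_lab)}
          = {at(kitchen), have(k3), open(d_kitchen_lab)}

== RESULT ==
["at(kitchen)", "have(k3)", "open(d_kitchen_lab)"]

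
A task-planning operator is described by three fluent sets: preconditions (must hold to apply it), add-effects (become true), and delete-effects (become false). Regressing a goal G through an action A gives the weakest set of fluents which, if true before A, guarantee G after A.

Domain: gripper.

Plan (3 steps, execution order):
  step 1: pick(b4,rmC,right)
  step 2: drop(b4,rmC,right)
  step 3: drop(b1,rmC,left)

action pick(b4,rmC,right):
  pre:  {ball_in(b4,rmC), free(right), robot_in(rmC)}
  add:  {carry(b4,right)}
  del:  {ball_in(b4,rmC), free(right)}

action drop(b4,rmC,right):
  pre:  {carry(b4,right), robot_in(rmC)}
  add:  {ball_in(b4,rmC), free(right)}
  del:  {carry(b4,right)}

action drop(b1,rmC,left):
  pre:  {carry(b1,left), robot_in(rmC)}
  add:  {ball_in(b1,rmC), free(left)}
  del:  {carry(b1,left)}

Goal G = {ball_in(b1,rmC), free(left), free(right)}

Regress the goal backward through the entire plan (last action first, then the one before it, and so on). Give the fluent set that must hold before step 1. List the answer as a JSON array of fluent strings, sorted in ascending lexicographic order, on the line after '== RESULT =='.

Work backward from the goal:
  through step 3 (drop(b1,rmC,left)): drop {ball_in(b1,rmC), free(left)}, keep {free(right)}, require {carry(b1,left), robot_in(rmC)}
    → {carry(b1,left), free(right), robot_in(rmC)}
  through step 2 (drop(b4,rmC,right)): drop {free(right)}, keep {carry(b1,left), robot_in(rmC)}, require {carry(b4,right), robot_in(rmC)}
    → {carry(b1,left), carry(b4,right), robot_in(rmC)}
  through step 1 (pick(b4,rmC,right)): drop {carry(b4,right)}, keep {carry(b1,left), robot_in(rmC)}, require {ball_in(b4,rmC), free(right), robot_in(rmC)}
    → {ball_in(b4,rmC), carry(b1,left), free(right), robot_in(rmC)}

== RESULT ==
["ball_in(b4,rmC)", "carry(b1,left)", "free(right)", "robot_in(rmC)"]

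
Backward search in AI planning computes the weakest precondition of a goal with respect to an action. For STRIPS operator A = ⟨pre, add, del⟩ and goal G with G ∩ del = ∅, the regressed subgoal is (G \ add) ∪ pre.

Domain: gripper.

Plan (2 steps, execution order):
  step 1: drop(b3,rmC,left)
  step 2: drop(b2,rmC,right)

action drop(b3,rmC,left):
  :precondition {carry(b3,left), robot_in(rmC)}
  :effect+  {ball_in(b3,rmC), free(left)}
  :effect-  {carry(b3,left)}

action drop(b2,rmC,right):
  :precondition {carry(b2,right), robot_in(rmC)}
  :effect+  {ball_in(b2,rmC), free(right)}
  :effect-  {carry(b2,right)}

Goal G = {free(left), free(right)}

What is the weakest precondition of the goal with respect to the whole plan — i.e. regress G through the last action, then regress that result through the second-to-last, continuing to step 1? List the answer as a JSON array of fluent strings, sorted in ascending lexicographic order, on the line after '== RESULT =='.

Work backward from the goal:
  through step 2 (drop(b2,rmC,right)): drop {free(right)}, keep {free(left)}, require {carry(b2,right), robot_in(rmC)}
    → {carry(b2,right), free(left), robot_in(rmC)}
  through step 1 (drop(b3,rmC,left)): drop {free(left)}, keep {carry(b2,right), robot_in(rmC)}, require {carry(b3,left), robot_in(rmC)}
    → {carry(b2,right), carry(b3,left), robot_in(rmC)}

== RESULT ==
["carry(b2,right)", "carry(b3,left)", "robot_in(rmC)"]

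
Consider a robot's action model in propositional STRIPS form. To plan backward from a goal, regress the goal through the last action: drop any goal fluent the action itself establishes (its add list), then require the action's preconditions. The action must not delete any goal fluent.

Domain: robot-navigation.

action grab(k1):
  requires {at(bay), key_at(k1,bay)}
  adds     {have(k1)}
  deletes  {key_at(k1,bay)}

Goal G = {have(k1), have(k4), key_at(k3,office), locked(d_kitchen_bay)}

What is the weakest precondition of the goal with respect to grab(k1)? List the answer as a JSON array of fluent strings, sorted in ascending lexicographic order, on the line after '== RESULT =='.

Compute (G \ add) ∪ pre:
  G ∩ del = {}  (empty — regression defined)
  G \ add = {have(k1), have(k4), key_at(k3,office), locked(d_kitchen_bay)} \ {have(k1)} = {have(k4), key_at(k3,office), locked(d_kitchen_bay)}
  ∪ pre   = {have(k4), key_at(k3,office), locked(d_kitchen_bay)} ∪ {at(bay), key_at(k1,bay)}
          = {at(bay), have(k4), key_at(k1,bay), key_at(k3,office), locked(d_kitchen_bay)}

== RESULT ==
["at(bay)", "have(k4)", "key_at(k1,bay)", "key_at(k3,office)", "locked(d_kitchen_bay)"]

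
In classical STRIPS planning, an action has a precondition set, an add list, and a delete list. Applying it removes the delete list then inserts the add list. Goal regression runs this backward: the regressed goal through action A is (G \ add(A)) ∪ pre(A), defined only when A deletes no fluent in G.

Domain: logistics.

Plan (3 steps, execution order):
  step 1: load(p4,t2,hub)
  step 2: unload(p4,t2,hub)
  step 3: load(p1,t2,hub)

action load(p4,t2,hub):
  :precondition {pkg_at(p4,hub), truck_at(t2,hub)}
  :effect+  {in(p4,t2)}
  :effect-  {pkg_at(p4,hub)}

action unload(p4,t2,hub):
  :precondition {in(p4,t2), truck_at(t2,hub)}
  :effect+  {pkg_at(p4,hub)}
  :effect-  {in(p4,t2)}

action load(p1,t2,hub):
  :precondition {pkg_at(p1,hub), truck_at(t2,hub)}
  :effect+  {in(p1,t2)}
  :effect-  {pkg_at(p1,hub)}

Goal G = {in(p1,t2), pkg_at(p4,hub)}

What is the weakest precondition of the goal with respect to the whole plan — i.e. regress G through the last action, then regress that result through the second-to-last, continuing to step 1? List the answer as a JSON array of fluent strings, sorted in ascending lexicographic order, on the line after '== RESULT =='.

Regress step by step:
  through step 3 (load(p1,t2,hub)): drop {in(p1,t2)}, keep {pkg_at(p4,hub)}, require {pkg_at(p1,hub), truck_at(t2,hub)}
    → {pkg_at(p1,hub), pkg_at(p4,hub), truck_at(t2,hub)}
  through step 2 (unload(p4,t2,hub)): drop {pkg_at(p4,hub)}, keep {pkg_at(p1,hub), truck_at(t2,hub)}, require {in(p4,t2), truck_at(t2,hub)}
    → {in(p4,t2), pkg_at(p1,hub), truck_at(t2,hub)}
  through step 1 (load(p4,t2,hub)): drop {in(p4,t2)}, keep {pkg_at(p1,hub), truck_at(t2,hub)}, require {pkg_at(p4,hub), truck_at(t2,hub)}
    → {pkg_at(p1,hub), pkg_at(p4,hub), truck_at(t2,hub)}

== RESULT ==
["pkg_at(p1,hub)", "pkg_at(p4,hub)", "truck_at(t2,hub)"]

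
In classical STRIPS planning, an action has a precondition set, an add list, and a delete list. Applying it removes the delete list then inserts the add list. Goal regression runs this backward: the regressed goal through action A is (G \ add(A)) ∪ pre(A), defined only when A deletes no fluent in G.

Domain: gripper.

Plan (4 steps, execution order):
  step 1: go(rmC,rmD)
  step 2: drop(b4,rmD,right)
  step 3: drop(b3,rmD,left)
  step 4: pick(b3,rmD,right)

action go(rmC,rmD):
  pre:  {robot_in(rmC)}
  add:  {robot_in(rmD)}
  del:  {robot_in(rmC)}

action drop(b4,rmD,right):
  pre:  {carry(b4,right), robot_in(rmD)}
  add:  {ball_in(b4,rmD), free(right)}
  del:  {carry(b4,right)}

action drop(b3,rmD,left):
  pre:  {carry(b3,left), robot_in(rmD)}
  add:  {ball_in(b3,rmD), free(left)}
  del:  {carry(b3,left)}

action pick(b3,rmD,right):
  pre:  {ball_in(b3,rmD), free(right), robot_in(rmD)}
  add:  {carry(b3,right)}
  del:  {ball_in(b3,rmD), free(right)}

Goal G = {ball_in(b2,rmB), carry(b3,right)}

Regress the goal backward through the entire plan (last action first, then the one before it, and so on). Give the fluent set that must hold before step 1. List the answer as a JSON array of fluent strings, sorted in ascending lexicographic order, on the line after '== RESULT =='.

Regress step by step:
  through step 4 (pick(b3,rmD,right)): drop {carry(b3,right)}, keep {ball_in(b2,rmB)}, require {ball_in(b3,rmD), free(right), robot_in(rmD)}
    → {ball_in(b2,rmB), ball_in(b3,rmD), free(right), robot_in(rmD)}
  through step 3 (drop(b3,rmD,left)): drop {ball_in(b3,rmD)}, keep {ball_in(b2,rmB), free(right), robot_in(rmD)}, require {carry(b3,left), robot_in(rmD)}
    → {ball_in(b2,rmB), carry(b3,left), free(right), robot_in(rmD)}
  through step 2 (drop(b4,rmD,right)): drop {free(right)}, keep {ball_in(b2,rmB), carry(b3,left), robot_in(rmD)}, require {carry(b4,right), robot_in(rmD)}
    → {ball_in(b2,rmB), carry(b3,left), carry(b4,right), robot_in(rmD)}
  through step 1 (go(rmC,rmD)): drop {robot_in(rmD)}, keep {ball_in(b2,rmB), carry(b3,left), carry(b4,right)}, require {robot_in(rmC)}
    → {ball_in(b2,rmB), carry(b3,left), carry(b4,right), robot_in(rmC)}

== RESULT ==
["ball_in(b2,rmB)", "carry(b3,left)", "carry(b4,right)", "robot_in(rmC)"]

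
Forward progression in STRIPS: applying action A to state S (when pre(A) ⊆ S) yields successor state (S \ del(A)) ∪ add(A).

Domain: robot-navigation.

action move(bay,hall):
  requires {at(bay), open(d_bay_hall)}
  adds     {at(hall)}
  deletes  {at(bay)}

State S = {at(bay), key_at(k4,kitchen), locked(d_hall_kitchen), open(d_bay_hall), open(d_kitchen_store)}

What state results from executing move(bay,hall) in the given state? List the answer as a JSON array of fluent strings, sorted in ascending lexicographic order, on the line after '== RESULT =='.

Progress:
  pre ⊆ S: {at(bay), open(d_bay_hall)} ⊆ S  — applicable
  S \ del = {key_at(k4,kitchen), locked(d_hall_kitchen), open(d_bay_hall), open(d_kitchen_store)}
  ∪ add   = {at(hall), key_at(k4,kitchen), locked(d_hall_kitchen), open(d_bay_hall), open(d_kitchen_store)}

== RESULT ==
["at(hall)", "key_at(k4,kitchen)", "locked(d_hall_kitchen)", "open(d_bay_hall)", "open(d_kitchen_store)"]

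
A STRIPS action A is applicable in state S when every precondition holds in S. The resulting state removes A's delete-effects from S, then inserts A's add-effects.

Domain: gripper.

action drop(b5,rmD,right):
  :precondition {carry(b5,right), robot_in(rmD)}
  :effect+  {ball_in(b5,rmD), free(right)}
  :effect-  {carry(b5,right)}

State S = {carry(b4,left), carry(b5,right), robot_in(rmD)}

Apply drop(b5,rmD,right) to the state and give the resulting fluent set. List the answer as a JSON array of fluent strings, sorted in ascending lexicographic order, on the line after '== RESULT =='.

Progress:
  pre ⊆ S: {carry(b5,right), robot_in(rmD)} ⊆ S  — applicable
  S \ del = {carry(b4,left), robot_in(rmD)}
  ∪ add   = {ball_in(b5,rmD), carry(b4,left), free(right), robot_in(rmD)}

== RESULT ==
["ball_in(b5,rmD)", "carry(b4,left)", "free(right)", "robot_in(rmD)"]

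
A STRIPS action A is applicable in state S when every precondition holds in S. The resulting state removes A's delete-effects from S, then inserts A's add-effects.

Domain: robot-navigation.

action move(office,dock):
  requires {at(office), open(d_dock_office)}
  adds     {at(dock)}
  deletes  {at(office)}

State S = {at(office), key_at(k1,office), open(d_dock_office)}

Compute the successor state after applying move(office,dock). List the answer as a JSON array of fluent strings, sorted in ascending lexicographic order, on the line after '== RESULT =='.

Progress:
  pre ⊆ S: {at(office), open(d_dock_office)} ⊆ S  — applicable
  S \ del = {key_at(k1,office), open(d_dock_office)}
  ∪ add   = {at(dock), key_at(k1,office), open(d_dock_office)}

== RESULT ==
["at(dock)", "key_at(k1,office)", "open(d_dock_office)"]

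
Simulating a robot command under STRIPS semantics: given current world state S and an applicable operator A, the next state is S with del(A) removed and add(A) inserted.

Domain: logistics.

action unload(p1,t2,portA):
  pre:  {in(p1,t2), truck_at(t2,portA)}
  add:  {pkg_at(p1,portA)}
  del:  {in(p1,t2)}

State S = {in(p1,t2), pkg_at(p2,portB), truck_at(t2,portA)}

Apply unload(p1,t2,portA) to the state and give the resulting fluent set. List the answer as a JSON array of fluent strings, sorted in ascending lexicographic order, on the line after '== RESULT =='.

Compute (S \ del) ∪ add:
  pre ⊆ S: {in(p1,t2), truck_at(t2,portA)} ⊆ S  — applicable
  S \ del = {pkg_at(p2,portB), truck_at(t2,portA)}
  ∪ add   = {pkg_at(p1,portA), pkg_at(p2,portB), truck_at(t2,portA)}

== RESULT ==
["pkg_at(p1,portA)", "pkg_at(p2,portB)", "truck_at(t2,portA)"]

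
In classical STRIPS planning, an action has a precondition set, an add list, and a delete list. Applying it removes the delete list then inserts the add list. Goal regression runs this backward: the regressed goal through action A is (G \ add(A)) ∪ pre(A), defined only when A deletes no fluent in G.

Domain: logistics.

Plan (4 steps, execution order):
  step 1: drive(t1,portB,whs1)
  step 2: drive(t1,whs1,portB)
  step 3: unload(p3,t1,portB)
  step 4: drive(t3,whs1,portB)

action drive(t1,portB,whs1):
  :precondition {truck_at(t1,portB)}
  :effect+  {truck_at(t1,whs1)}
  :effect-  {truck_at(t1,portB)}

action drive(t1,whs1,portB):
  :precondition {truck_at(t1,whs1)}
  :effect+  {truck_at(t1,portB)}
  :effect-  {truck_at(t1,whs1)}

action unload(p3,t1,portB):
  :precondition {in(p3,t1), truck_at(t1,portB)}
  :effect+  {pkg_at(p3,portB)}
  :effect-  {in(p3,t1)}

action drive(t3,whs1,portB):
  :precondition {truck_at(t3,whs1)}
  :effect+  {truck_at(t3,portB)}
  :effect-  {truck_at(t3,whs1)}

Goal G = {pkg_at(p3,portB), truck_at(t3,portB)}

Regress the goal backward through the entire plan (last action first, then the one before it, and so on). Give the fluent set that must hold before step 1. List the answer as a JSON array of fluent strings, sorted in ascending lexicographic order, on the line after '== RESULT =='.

Work backward from the goal:
  through step 4 (drive(t3,whs1,portB)): drop {truck_at(t3,portB)}, keep {pkg_at(p3,portB)}, require {truck_at(t3,whs1)}
    → {pkg_at(p3,portB), truck_at(t3,whs1)}
  through step 3 (unload(p3,t1,portB)): drop {pkg_at(p3,portB)}, keep {truck_at(t3,whs1)}, require {in(p3,t1), truck_at(t1,portB)}
    → {in(p3,t1), truck_at(t1,portB), truck_at(t3,whs1)}
  through step 2 (drive(t1,whs1,portB)): drop {truck_at(t1,portB)}, keep {in(p3,t1), truck_at(t3,whs1)}, require {truck_at(t1,whs1)}
    → {in(p3,t1), truck_at(t1,whs1), truck_at(t3,whs1)}
  through step 1 (drive(t1,portB,whs1)): drop {truck_at(t1,whs1)}, keep {in(p3,t1), truck_at(t3,whs1)}, require {truck_at(t1,portB)}
    → {in(p3,t1), truck_at(t1,portB), truck_at(t3,whs1)}

== RESULT ==
["in(p3,t1)", "truck_at(t1,portB)", "truck_at(t3,whs1)"]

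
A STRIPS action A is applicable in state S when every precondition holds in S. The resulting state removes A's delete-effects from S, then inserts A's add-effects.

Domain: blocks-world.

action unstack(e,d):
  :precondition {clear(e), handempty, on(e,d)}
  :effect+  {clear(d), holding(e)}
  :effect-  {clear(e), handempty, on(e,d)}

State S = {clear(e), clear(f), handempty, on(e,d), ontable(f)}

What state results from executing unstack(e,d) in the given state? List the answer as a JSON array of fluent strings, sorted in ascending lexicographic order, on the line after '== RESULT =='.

Progress:
  pre ⊆ S: {clear(e), handempty, on(e,d)} ⊆ S  — applicable
  S \ del = {clear(f), ontable(f)}
  ∪ add   = {clear(d), clear(f), holding(e), ontable(f)}

== RESULT ==
["clear(d)", "clear(f)", "holding(e)", "ontable(f)"]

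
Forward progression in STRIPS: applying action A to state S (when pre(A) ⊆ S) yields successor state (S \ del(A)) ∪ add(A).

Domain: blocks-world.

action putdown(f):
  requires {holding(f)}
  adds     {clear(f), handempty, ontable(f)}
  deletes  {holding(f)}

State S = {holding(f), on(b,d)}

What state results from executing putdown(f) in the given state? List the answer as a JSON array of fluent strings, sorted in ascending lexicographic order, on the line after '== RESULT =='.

Progress:
  pre ⊆ S: {holding(f)} ⊆ S  — applicable
  S \ del = {on(b,d)}
  ∪ add   = {clear(f), handempty, on(b,d), ontable(f)}

== RESULT ==
["clear(f)", "handempty", "on(b,d)", "ontable(f)"]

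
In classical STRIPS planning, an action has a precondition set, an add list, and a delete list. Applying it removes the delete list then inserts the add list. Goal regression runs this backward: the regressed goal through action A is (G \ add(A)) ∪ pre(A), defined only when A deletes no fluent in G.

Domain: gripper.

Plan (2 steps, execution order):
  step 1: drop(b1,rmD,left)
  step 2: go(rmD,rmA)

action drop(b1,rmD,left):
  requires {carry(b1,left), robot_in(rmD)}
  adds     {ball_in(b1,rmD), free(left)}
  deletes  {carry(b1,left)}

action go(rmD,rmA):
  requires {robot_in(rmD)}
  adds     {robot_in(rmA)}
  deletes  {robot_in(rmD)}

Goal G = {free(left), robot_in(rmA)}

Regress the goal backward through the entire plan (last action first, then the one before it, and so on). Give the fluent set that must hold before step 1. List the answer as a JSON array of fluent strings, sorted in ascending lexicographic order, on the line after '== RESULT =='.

Work backward from the goal:
  through step 2 (go(rmD,rmA)): drop {robot_in(rmA)}, keep {free(left)}, require {robot_in(rmD)}
    → {free(left), robot_in(rmD)}
  through step 1 (drop(b1,rmD,left)): drop {free(left)}, keep {robot_in(rmD)}, require {carry(b1,left), robot_in(rmD)}
    → {carry(b1,left), robot_in(rmD)}

== RESULT ==
["carry(b1,left)", "robot_in(rmD)"]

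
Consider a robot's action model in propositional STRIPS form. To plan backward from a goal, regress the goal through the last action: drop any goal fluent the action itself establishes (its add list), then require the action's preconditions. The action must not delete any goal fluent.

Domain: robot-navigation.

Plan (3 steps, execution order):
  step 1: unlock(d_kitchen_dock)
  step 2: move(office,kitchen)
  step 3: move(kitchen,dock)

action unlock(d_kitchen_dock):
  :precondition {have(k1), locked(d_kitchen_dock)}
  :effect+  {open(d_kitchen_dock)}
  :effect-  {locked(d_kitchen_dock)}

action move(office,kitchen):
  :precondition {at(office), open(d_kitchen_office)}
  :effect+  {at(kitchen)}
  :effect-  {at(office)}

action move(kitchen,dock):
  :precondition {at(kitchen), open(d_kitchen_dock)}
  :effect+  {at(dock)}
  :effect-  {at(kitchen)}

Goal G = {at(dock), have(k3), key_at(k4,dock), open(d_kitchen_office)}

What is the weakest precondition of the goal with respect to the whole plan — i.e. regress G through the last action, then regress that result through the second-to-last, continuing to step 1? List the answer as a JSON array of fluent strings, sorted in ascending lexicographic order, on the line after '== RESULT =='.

Work backward from the goal:
  through step 3 (move(kitchen,dock)): drop {at(dock)}, keep {have(k3), key_at(k4,dock), open(d_kitchen_office)}, require {at(kitchen), open(d_kitchen_dock)}
    → {at(kitchen), have(k3), key_at(k4,dock), open(d_kitchen_dock), open(d_kitchen_office)}
  through step 2 (move(office,kitchen)): drop {at(kitchen)}, keep {have(k3), key_at(k4,dock), open(d_kitchen_dock), open(d_kitchen_office)}, require {at(office), open(d_kitchen_office)}
    → {at(office), have(k3), key_at(k4,dock), open(d_kitchen_dock), open(d_kitchen_office)}
  through step 1 (unlock(d_kitchen_dock)): drop {open(d_kitchen_dock)}, keep {at(office), have(k3), key_at(k4,dock), open(d_kitchen_office)}, require {have(k1), locked(d_kitchen_dock)}
    → {at(office), have(k1), have(k3), key_at(k4,dock), locked(d_kitchen_dock), open(d_kitchen_office)}

== RESULT ==
["at(office)", "have(k1)", "have(k3)", "key_at(k4,dock)", "locked(d_kitchen_dock)", "open(d_kitchen_office)"]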